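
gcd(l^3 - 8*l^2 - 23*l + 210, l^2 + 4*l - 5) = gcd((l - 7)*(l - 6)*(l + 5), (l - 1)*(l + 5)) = l + 5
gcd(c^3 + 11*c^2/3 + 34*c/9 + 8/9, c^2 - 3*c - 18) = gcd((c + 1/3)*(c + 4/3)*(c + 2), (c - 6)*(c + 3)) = 1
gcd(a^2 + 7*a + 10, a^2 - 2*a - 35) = a + 5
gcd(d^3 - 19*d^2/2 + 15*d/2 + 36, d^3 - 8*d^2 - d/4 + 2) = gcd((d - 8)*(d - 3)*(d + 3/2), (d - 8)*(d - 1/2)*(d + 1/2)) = d - 8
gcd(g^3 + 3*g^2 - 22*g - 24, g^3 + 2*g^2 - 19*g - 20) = g^2 - 3*g - 4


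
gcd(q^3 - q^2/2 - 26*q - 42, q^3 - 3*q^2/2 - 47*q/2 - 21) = q^2 - 5*q/2 - 21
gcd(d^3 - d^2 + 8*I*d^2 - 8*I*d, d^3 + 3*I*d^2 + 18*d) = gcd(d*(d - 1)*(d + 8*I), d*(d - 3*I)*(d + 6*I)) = d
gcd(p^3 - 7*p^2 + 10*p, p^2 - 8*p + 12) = p - 2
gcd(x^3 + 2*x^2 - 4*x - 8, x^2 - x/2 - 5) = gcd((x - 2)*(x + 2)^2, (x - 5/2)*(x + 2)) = x + 2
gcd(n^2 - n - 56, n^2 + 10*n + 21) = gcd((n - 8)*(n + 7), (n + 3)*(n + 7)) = n + 7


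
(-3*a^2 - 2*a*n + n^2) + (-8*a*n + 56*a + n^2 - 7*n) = -3*a^2 - 10*a*n + 56*a + 2*n^2 - 7*n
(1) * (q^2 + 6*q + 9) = q^2 + 6*q + 9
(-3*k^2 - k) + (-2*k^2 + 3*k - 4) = -5*k^2 + 2*k - 4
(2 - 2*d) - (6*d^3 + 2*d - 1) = -6*d^3 - 4*d + 3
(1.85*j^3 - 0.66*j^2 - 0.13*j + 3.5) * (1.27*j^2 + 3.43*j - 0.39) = 2.3495*j^5 + 5.5073*j^4 - 3.1504*j^3 + 4.2565*j^2 + 12.0557*j - 1.365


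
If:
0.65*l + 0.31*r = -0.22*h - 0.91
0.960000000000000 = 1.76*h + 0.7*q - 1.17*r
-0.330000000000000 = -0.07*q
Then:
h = 0.664772727272727*r - 1.32954545454545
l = -0.701923076923077*r - 0.95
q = 4.71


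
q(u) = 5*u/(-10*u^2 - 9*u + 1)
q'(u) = 5*u*(20*u + 9)/(-10*u^2 - 9*u + 1)^2 + 5/(-10*u^2 - 9*u + 1) = 5*(10*u^2 + 1)/(100*u^4 + 180*u^3 + 61*u^2 - 18*u + 1)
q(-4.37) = 0.15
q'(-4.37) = 0.04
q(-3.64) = 0.18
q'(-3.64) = 0.07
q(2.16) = -0.17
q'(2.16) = 0.06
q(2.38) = -0.15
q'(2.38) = 0.05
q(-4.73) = 0.13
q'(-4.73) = 0.03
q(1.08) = -0.26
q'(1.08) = 0.15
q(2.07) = -0.17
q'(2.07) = 0.06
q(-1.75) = 0.63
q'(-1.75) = 0.82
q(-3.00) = 0.24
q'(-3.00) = 0.12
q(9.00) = -0.05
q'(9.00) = 0.01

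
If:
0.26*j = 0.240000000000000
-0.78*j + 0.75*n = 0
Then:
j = 0.92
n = 0.96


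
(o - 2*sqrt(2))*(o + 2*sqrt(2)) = o^2 - 8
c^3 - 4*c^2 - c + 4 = (c - 4)*(c - 1)*(c + 1)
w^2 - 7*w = w*(w - 7)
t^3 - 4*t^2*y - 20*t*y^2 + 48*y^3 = (t - 6*y)*(t - 2*y)*(t + 4*y)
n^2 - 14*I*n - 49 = (n - 7*I)^2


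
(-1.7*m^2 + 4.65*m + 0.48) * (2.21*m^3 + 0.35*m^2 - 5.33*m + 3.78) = -3.757*m^5 + 9.6815*m^4 + 11.7493*m^3 - 31.0425*m^2 + 15.0186*m + 1.8144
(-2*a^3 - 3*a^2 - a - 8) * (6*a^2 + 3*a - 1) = -12*a^5 - 24*a^4 - 13*a^3 - 48*a^2 - 23*a + 8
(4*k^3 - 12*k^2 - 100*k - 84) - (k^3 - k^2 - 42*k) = 3*k^3 - 11*k^2 - 58*k - 84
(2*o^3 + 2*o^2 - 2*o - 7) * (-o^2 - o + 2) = -2*o^5 - 4*o^4 + 4*o^3 + 13*o^2 + 3*o - 14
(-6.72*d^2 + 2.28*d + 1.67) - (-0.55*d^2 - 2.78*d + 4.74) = -6.17*d^2 + 5.06*d - 3.07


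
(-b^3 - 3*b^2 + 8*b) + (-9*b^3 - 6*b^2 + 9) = -10*b^3 - 9*b^2 + 8*b + 9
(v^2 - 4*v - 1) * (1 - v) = -v^3 + 5*v^2 - 3*v - 1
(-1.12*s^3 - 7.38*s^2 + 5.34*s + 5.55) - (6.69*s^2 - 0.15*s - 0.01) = -1.12*s^3 - 14.07*s^2 + 5.49*s + 5.56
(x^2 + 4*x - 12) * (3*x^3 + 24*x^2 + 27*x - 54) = 3*x^5 + 36*x^4 + 87*x^3 - 234*x^2 - 540*x + 648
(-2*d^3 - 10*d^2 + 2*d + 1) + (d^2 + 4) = -2*d^3 - 9*d^2 + 2*d + 5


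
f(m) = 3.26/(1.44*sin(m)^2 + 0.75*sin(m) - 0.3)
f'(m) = 3.26*(-2.88*sin(m)*cos(m) - 0.75*cos(m))/(1.44*sin(m)^2 + 0.75*sin(m) - 0.3)^2 = -(9.3888*sin(m) + 2.445)*cos(m)/(1.44*sin(m)^2 + 0.75*sin(m) - 0.3)^2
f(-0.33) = -8.32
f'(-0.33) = 3.68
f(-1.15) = 15.15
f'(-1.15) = 54.05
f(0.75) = 3.70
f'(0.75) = -8.35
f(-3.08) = -9.57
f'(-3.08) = 16.05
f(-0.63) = -13.47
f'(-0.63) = 42.57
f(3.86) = -19.20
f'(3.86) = -97.50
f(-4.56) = 1.76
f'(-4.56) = 0.52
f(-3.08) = -9.57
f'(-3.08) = 16.05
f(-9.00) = -8.94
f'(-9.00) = -9.77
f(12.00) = -11.33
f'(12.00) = 26.41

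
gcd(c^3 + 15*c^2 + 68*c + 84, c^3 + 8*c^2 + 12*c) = c^2 + 8*c + 12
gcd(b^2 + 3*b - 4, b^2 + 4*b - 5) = b - 1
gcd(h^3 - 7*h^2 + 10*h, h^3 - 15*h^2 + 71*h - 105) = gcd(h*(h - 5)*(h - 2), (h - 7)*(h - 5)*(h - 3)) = h - 5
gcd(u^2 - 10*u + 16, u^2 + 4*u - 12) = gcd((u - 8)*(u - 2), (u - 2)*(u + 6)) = u - 2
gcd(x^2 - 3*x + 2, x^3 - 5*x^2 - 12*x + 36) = x - 2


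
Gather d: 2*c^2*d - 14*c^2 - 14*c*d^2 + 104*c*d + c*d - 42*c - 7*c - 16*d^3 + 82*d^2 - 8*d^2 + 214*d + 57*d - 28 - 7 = -14*c^2 - 49*c - 16*d^3 + d^2*(74 - 14*c) + d*(2*c^2 + 105*c + 271) - 35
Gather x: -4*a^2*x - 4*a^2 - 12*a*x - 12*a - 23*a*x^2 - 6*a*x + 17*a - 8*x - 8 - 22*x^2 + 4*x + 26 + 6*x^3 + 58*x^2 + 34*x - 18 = -4*a^2 + 5*a + 6*x^3 + x^2*(36 - 23*a) + x*(-4*a^2 - 18*a + 30)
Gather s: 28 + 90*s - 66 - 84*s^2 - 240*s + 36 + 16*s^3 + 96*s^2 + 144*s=16*s^3 + 12*s^2 - 6*s - 2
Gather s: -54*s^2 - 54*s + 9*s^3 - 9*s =9*s^3 - 54*s^2 - 63*s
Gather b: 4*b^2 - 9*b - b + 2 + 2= 4*b^2 - 10*b + 4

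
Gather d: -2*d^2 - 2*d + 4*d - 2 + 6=-2*d^2 + 2*d + 4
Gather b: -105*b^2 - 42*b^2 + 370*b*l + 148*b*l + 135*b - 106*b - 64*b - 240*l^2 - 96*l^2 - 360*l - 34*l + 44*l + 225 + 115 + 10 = -147*b^2 + b*(518*l - 35) - 336*l^2 - 350*l + 350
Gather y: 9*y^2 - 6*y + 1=9*y^2 - 6*y + 1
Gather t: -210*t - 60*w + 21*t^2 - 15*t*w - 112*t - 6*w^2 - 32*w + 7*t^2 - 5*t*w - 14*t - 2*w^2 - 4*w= 28*t^2 + t*(-20*w - 336) - 8*w^2 - 96*w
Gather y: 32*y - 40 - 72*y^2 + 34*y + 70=-72*y^2 + 66*y + 30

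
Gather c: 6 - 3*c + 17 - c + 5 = 28 - 4*c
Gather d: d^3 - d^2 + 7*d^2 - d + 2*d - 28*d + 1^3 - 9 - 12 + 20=d^3 + 6*d^2 - 27*d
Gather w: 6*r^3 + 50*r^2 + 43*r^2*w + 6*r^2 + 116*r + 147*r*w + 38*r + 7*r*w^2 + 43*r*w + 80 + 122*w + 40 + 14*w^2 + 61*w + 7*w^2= 6*r^3 + 56*r^2 + 154*r + w^2*(7*r + 21) + w*(43*r^2 + 190*r + 183) + 120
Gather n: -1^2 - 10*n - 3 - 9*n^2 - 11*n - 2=-9*n^2 - 21*n - 6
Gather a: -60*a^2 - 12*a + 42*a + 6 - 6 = -60*a^2 + 30*a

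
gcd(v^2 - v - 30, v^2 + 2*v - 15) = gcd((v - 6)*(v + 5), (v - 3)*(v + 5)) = v + 5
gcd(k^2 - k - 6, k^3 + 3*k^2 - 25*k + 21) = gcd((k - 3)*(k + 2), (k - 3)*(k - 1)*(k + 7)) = k - 3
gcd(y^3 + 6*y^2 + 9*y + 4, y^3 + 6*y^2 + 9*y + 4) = y^3 + 6*y^2 + 9*y + 4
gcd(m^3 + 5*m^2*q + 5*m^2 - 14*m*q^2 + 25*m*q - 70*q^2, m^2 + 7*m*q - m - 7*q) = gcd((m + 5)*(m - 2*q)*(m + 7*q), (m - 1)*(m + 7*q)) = m + 7*q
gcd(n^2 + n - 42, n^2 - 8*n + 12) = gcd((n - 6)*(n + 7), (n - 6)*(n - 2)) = n - 6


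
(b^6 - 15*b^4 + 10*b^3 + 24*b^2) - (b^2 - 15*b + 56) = b^6 - 15*b^4 + 10*b^3 + 23*b^2 + 15*b - 56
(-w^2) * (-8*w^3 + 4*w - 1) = 8*w^5 - 4*w^3 + w^2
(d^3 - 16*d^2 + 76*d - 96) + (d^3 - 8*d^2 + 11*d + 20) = 2*d^3 - 24*d^2 + 87*d - 76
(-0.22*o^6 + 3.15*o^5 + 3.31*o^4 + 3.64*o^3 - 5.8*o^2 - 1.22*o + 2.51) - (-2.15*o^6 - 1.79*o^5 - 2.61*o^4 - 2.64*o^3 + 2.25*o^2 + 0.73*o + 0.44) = 1.93*o^6 + 4.94*o^5 + 5.92*o^4 + 6.28*o^3 - 8.05*o^2 - 1.95*o + 2.07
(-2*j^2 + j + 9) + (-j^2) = -3*j^2 + j + 9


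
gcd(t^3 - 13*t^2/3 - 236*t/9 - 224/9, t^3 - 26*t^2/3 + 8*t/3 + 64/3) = t^2 - 20*t/3 - 32/3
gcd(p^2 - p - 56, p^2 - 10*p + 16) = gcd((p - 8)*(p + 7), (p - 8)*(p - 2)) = p - 8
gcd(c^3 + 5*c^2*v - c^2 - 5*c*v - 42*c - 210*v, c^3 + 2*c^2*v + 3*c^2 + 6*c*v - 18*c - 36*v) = c + 6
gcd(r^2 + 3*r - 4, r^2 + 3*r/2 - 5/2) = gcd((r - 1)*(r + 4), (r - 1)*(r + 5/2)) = r - 1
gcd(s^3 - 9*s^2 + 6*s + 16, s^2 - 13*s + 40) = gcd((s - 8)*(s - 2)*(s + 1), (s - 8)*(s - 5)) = s - 8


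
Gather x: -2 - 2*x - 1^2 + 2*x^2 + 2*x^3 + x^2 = 2*x^3 + 3*x^2 - 2*x - 3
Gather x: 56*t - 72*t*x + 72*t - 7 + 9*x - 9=128*t + x*(9 - 72*t) - 16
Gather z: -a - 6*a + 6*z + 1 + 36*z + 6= -7*a + 42*z + 7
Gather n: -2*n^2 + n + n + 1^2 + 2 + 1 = -2*n^2 + 2*n + 4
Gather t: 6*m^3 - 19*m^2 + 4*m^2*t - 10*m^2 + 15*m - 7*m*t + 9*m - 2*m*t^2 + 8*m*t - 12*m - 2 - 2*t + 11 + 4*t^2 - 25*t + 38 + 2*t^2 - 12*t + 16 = 6*m^3 - 29*m^2 + 12*m + t^2*(6 - 2*m) + t*(4*m^2 + m - 39) + 63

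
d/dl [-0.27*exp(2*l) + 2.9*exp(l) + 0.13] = (2.9 - 0.54*exp(l))*exp(l)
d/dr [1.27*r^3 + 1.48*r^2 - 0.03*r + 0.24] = 3.81*r^2 + 2.96*r - 0.03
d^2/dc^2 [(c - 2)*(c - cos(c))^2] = 2*(c - 2)*(c - cos(c))*cos(c) + 2*(c - 2)*(sin(c) + 1)^2 + 4*(c - cos(c))*(sin(c) + 1)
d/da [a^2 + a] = 2*a + 1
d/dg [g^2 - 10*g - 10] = 2*g - 10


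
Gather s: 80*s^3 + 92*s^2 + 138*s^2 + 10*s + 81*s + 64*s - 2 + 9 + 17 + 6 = 80*s^3 + 230*s^2 + 155*s + 30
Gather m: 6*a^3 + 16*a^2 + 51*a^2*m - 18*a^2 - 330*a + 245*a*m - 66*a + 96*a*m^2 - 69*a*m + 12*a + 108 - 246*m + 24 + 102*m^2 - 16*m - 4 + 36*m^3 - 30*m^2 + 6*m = 6*a^3 - 2*a^2 - 384*a + 36*m^3 + m^2*(96*a + 72) + m*(51*a^2 + 176*a - 256) + 128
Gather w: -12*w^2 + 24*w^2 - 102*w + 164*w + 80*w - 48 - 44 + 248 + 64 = 12*w^2 + 142*w + 220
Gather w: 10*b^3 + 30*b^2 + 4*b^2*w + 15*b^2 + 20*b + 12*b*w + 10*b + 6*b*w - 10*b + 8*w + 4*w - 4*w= 10*b^3 + 45*b^2 + 20*b + w*(4*b^2 + 18*b + 8)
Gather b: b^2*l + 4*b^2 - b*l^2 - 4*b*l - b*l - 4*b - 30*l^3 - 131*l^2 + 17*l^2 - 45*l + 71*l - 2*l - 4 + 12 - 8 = b^2*(l + 4) + b*(-l^2 - 5*l - 4) - 30*l^3 - 114*l^2 + 24*l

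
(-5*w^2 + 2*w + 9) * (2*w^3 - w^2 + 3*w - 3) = -10*w^5 + 9*w^4 + w^3 + 12*w^2 + 21*w - 27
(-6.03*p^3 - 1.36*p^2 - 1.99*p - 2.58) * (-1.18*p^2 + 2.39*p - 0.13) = 7.1154*p^5 - 12.8069*p^4 - 0.118300000000001*p^3 - 1.5349*p^2 - 5.9075*p + 0.3354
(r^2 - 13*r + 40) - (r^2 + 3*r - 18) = 58 - 16*r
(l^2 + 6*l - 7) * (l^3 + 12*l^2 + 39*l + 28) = l^5 + 18*l^4 + 104*l^3 + 178*l^2 - 105*l - 196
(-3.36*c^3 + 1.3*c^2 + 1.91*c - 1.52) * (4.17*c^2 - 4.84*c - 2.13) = -14.0112*c^5 + 21.6834*c^4 + 8.8295*c^3 - 18.3518*c^2 + 3.2885*c + 3.2376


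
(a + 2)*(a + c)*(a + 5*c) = a^3 + 6*a^2*c + 2*a^2 + 5*a*c^2 + 12*a*c + 10*c^2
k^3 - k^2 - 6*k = k*(k - 3)*(k + 2)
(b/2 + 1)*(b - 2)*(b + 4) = b^3/2 + 2*b^2 - 2*b - 8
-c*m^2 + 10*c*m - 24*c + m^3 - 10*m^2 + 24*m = (-c + m)*(m - 6)*(m - 4)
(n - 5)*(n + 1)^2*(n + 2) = n^4 - n^3 - 15*n^2 - 23*n - 10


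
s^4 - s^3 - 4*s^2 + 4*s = s*(s - 2)*(s - 1)*(s + 2)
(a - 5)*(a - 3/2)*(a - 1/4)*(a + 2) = a^4 - 19*a^3/4 - 35*a^2/8 + 131*a/8 - 15/4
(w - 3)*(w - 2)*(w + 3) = w^3 - 2*w^2 - 9*w + 18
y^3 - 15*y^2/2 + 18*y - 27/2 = (y - 3)^2*(y - 3/2)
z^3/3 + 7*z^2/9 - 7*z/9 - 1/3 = (z/3 + 1)*(z - 1)*(z + 1/3)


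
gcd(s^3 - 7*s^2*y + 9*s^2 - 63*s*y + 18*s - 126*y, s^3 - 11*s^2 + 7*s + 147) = s + 3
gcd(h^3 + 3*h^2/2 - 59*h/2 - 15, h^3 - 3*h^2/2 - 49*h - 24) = h^2 + 13*h/2 + 3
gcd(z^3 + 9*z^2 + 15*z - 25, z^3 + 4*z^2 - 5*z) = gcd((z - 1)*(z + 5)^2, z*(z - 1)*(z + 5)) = z^2 + 4*z - 5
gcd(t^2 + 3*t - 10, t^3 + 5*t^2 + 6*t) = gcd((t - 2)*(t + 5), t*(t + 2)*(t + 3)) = 1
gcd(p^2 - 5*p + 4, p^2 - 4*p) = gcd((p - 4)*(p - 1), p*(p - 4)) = p - 4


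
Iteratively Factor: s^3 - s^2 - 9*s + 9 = (s - 1)*(s^2 - 9) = (s - 3)*(s - 1)*(s + 3)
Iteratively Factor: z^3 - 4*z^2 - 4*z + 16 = (z + 2)*(z^2 - 6*z + 8) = (z - 4)*(z + 2)*(z - 2)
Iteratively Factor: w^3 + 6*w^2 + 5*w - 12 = (w - 1)*(w^2 + 7*w + 12) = (w - 1)*(w + 4)*(w + 3)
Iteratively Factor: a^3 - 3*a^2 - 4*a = (a + 1)*(a^2 - 4*a) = a*(a + 1)*(a - 4)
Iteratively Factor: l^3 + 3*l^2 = (l)*(l^2 + 3*l) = l*(l + 3)*(l)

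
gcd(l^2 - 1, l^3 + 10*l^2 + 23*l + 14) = l + 1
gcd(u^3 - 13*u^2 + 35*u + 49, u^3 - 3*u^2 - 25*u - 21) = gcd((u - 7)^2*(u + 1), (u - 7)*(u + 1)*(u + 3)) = u^2 - 6*u - 7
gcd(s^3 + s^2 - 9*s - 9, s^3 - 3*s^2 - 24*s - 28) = 1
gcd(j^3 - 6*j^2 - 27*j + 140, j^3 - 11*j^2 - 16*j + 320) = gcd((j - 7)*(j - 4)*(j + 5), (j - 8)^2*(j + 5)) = j + 5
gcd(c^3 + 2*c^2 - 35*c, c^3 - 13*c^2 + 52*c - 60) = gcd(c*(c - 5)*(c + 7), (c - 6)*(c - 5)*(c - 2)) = c - 5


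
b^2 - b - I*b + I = (b - 1)*(b - I)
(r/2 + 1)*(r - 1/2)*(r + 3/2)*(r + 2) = r^4/2 + 5*r^3/2 + 29*r^2/8 + r/2 - 3/2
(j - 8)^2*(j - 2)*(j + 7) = j^4 - 11*j^3 - 30*j^2 + 544*j - 896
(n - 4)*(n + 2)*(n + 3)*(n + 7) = n^4 + 8*n^3 - 7*n^2 - 122*n - 168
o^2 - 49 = (o - 7)*(o + 7)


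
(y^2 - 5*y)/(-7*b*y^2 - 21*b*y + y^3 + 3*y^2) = (5 - y)/(7*b*y + 21*b - y^2 - 3*y)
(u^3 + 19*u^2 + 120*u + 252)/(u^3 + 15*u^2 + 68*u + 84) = (u + 6)/(u + 2)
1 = 1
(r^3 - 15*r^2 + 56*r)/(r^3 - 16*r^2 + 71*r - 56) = r/(r - 1)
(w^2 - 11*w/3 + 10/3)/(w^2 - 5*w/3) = (w - 2)/w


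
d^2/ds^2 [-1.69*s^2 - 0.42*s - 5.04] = -3.38000000000000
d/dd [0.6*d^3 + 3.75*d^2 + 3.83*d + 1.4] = 1.8*d^2 + 7.5*d + 3.83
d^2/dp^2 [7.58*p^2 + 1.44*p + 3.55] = 15.1600000000000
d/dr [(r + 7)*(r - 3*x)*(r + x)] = 3*r^2 - 4*r*x + 14*r - 3*x^2 - 14*x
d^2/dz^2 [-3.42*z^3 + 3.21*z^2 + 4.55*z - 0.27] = 6.42 - 20.52*z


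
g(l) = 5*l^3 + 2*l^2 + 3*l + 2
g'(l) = 15*l^2 + 4*l + 3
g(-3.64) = -223.56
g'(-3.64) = 187.18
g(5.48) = 901.33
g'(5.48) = 475.38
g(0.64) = 6.05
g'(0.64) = 11.70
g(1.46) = 26.20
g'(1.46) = 40.81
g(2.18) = 69.85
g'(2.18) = 83.01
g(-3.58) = -212.52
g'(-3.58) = 180.93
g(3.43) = 237.59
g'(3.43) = 193.19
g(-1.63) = -19.23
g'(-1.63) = 36.33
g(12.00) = 8966.00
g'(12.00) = 2211.00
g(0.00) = 2.00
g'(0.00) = 3.00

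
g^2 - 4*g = g*(g - 4)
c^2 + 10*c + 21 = (c + 3)*(c + 7)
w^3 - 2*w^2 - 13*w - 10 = (w - 5)*(w + 1)*(w + 2)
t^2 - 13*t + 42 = (t - 7)*(t - 6)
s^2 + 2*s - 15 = (s - 3)*(s + 5)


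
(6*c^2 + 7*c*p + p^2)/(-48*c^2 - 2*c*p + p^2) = (c + p)/(-8*c + p)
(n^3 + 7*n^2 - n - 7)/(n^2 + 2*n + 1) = (n^2 + 6*n - 7)/(n + 1)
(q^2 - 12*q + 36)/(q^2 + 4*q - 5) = (q^2 - 12*q + 36)/(q^2 + 4*q - 5)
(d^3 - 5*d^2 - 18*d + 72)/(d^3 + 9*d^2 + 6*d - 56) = (d^2 - 9*d + 18)/(d^2 + 5*d - 14)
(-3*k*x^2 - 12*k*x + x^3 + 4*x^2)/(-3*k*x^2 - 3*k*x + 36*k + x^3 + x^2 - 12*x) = x/(x - 3)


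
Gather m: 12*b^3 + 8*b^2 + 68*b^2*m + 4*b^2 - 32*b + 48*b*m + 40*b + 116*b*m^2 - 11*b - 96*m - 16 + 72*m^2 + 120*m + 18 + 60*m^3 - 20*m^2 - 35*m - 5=12*b^3 + 12*b^2 - 3*b + 60*m^3 + m^2*(116*b + 52) + m*(68*b^2 + 48*b - 11) - 3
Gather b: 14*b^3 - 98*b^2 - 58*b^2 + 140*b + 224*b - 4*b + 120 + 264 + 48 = 14*b^3 - 156*b^2 + 360*b + 432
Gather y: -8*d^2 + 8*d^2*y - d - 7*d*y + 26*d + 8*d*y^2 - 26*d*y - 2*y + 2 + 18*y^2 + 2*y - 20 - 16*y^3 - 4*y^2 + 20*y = -8*d^2 + 25*d - 16*y^3 + y^2*(8*d + 14) + y*(8*d^2 - 33*d + 20) - 18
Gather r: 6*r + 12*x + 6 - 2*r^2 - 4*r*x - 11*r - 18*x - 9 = -2*r^2 + r*(-4*x - 5) - 6*x - 3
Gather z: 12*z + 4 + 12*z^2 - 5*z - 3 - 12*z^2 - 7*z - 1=0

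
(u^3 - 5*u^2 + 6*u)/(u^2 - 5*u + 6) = u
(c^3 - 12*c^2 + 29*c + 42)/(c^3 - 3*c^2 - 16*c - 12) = (c - 7)/(c + 2)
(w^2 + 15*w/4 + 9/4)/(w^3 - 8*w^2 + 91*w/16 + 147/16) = 4*(w + 3)/(4*w^2 - 35*w + 49)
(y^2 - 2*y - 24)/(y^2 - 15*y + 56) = (y^2 - 2*y - 24)/(y^2 - 15*y + 56)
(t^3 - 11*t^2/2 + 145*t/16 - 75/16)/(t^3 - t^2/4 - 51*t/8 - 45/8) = (16*t^2 - 40*t + 25)/(2*(8*t^2 + 22*t + 15))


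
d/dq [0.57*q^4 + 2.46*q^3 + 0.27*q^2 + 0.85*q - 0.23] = 2.28*q^3 + 7.38*q^2 + 0.54*q + 0.85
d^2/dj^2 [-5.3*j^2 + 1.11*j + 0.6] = -10.6000000000000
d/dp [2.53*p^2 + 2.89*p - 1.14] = 5.06*p + 2.89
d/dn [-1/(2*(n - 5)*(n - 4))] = (n - 9/2)/((n - 5)^2*(n - 4)^2)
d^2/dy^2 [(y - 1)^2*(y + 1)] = 6*y - 2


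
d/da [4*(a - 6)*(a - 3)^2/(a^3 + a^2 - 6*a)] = 4*(13*a^4 - 102*a^3 + 189*a^2 + 108*a - 324)/(a^2*(a^4 + 2*a^3 - 11*a^2 - 12*a + 36))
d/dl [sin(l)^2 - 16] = sin(2*l)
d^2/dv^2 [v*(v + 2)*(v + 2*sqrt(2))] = 6*v + 4 + 4*sqrt(2)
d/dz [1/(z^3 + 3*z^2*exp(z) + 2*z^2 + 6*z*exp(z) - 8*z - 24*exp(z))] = (-3*z^2*exp(z) - 3*z^2 - 12*z*exp(z) - 4*z + 18*exp(z) + 8)/(z^3 + 3*z^2*exp(z) + 2*z^2 + 6*z*exp(z) - 8*z - 24*exp(z))^2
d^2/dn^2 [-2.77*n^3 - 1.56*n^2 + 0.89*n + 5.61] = -16.62*n - 3.12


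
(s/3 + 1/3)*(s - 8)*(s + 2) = s^3/3 - 5*s^2/3 - 22*s/3 - 16/3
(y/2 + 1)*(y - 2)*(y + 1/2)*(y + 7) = y^4/2 + 15*y^3/4 - y^2/4 - 15*y - 7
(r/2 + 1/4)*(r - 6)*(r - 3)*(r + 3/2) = r^4/2 - 7*r^3/2 + 3*r^2/8 + 117*r/8 + 27/4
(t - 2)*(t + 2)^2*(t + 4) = t^4 + 6*t^3 + 4*t^2 - 24*t - 32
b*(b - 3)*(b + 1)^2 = b^4 - b^3 - 5*b^2 - 3*b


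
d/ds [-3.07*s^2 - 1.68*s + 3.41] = -6.14*s - 1.68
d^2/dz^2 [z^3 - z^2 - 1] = 6*z - 2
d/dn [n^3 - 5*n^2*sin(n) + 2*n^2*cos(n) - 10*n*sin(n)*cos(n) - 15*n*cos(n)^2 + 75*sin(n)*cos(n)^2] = -2*n^2*sin(n) - 5*n^2*cos(n) + 3*n^2 - 10*n*sin(n) + 15*n*sin(2*n) + 4*n*cos(n) - 10*n*cos(2*n) - 5*sin(2*n) + 75*cos(n)/4 - 15*cos(2*n)/2 + 225*cos(3*n)/4 - 15/2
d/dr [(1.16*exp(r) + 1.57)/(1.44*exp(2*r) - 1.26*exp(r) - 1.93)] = (-(1.16*exp(r) + 1.57)*(2.88*exp(r) - 1.26) + 1.6704*exp(2*r) - 1.4616*exp(r) - 2.2388)*exp(r)/(-1.44*exp(2*r) + 1.26*exp(r) + 1.93)^2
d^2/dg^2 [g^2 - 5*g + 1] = 2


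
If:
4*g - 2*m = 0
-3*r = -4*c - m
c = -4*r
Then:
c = -4*r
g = 19*r/2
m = 19*r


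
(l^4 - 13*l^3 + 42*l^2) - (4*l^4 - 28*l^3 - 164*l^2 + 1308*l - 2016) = -3*l^4 + 15*l^3 + 206*l^2 - 1308*l + 2016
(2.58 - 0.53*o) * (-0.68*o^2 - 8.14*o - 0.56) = 0.3604*o^3 + 2.5598*o^2 - 20.7044*o - 1.4448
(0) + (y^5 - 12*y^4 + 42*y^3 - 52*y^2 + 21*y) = y^5 - 12*y^4 + 42*y^3 - 52*y^2 + 21*y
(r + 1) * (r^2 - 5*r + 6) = r^3 - 4*r^2 + r + 6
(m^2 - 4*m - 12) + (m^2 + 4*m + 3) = 2*m^2 - 9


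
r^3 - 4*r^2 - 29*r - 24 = (r - 8)*(r + 1)*(r + 3)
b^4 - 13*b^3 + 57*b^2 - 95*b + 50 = (b - 5)^2*(b - 2)*(b - 1)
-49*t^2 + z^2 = (-7*t + z)*(7*t + z)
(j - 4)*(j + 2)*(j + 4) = j^3 + 2*j^2 - 16*j - 32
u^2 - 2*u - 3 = (u - 3)*(u + 1)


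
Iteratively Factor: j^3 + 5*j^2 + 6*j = (j + 3)*(j^2 + 2*j) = j*(j + 3)*(j + 2)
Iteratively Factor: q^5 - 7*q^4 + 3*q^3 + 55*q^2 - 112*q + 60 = (q - 5)*(q^4 - 2*q^3 - 7*q^2 + 20*q - 12) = (q - 5)*(q - 2)*(q^3 - 7*q + 6) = (q - 5)*(q - 2)*(q - 1)*(q^2 + q - 6) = (q - 5)*(q - 2)^2*(q - 1)*(q + 3)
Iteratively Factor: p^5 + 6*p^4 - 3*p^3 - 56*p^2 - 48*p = (p - 3)*(p^4 + 9*p^3 + 24*p^2 + 16*p) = (p - 3)*(p + 4)*(p^3 + 5*p^2 + 4*p) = p*(p - 3)*(p + 4)*(p^2 + 5*p + 4) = p*(p - 3)*(p + 4)^2*(p + 1)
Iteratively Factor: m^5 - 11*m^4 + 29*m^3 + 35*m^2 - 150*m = (m - 5)*(m^4 - 6*m^3 - m^2 + 30*m) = m*(m - 5)*(m^3 - 6*m^2 - m + 30) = m*(m - 5)*(m - 3)*(m^2 - 3*m - 10) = m*(m - 5)*(m - 3)*(m + 2)*(m - 5)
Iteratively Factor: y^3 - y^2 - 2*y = (y)*(y^2 - y - 2) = y*(y + 1)*(y - 2)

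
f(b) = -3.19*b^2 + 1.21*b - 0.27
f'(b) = 1.21 - 6.38*b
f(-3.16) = -35.95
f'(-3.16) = 21.37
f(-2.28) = -19.61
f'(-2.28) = 15.76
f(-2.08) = -16.59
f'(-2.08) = 14.48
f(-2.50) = -23.23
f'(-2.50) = 17.16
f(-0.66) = -2.46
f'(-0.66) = 5.42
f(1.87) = -9.16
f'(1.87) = -10.72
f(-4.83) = -80.53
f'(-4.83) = 32.03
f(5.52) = -90.79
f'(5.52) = -34.01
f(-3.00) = -32.61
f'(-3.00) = 20.35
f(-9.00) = -269.55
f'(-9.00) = 58.63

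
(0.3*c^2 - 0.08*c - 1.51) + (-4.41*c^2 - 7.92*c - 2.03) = -4.11*c^2 - 8.0*c - 3.54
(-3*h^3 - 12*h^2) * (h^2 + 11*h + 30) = -3*h^5 - 45*h^4 - 222*h^3 - 360*h^2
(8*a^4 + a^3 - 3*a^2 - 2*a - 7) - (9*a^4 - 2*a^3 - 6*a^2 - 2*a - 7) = -a^4 + 3*a^3 + 3*a^2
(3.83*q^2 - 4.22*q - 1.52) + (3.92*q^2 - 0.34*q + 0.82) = 7.75*q^2 - 4.56*q - 0.7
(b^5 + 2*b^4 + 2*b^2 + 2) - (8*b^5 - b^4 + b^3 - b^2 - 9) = -7*b^5 + 3*b^4 - b^3 + 3*b^2 + 11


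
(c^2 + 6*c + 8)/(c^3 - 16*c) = (c + 2)/(c*(c - 4))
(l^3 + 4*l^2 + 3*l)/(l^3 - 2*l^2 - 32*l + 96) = l*(l^2 + 4*l + 3)/(l^3 - 2*l^2 - 32*l + 96)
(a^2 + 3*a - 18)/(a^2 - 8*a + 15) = (a + 6)/(a - 5)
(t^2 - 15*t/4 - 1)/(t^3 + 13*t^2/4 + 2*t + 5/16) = 4*(t - 4)/(4*t^2 + 12*t + 5)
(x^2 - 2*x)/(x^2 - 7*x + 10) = x/(x - 5)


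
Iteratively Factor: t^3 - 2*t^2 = (t - 2)*(t^2) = t*(t - 2)*(t)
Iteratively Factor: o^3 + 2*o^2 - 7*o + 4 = (o - 1)*(o^2 + 3*o - 4) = (o - 1)^2*(o + 4)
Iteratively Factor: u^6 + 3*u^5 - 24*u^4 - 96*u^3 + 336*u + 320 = (u - 2)*(u^5 + 5*u^4 - 14*u^3 - 124*u^2 - 248*u - 160) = (u - 2)*(u + 2)*(u^4 + 3*u^3 - 20*u^2 - 84*u - 80) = (u - 2)*(u + 2)^2*(u^3 + u^2 - 22*u - 40) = (u - 2)*(u + 2)^3*(u^2 - u - 20) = (u - 2)*(u + 2)^3*(u + 4)*(u - 5)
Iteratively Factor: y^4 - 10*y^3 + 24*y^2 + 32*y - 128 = (y - 4)*(y^3 - 6*y^2 + 32) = (y - 4)^2*(y^2 - 2*y - 8) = (y - 4)^2*(y + 2)*(y - 4)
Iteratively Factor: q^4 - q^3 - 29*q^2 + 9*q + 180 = (q - 3)*(q^3 + 2*q^2 - 23*q - 60) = (q - 5)*(q - 3)*(q^2 + 7*q + 12) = (q - 5)*(q - 3)*(q + 3)*(q + 4)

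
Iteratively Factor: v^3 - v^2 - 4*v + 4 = (v - 2)*(v^2 + v - 2) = (v - 2)*(v + 2)*(v - 1)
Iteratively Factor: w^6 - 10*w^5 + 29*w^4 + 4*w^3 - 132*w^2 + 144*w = (w - 3)*(w^5 - 7*w^4 + 8*w^3 + 28*w^2 - 48*w) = (w - 3)*(w - 2)*(w^4 - 5*w^3 - 2*w^2 + 24*w) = (w - 3)*(w - 2)*(w + 2)*(w^3 - 7*w^2 + 12*w) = (w - 3)^2*(w - 2)*(w + 2)*(w^2 - 4*w) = (w - 4)*(w - 3)^2*(w - 2)*(w + 2)*(w)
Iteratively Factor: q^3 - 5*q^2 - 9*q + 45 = (q - 5)*(q^2 - 9) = (q - 5)*(q + 3)*(q - 3)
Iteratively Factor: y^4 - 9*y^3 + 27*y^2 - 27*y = (y - 3)*(y^3 - 6*y^2 + 9*y) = (y - 3)^2*(y^2 - 3*y) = (y - 3)^3*(y)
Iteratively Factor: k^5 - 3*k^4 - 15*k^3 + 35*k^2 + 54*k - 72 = (k - 4)*(k^4 + k^3 - 11*k^2 - 9*k + 18) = (k - 4)*(k - 3)*(k^3 + 4*k^2 + k - 6) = (k - 4)*(k - 3)*(k + 3)*(k^2 + k - 2) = (k - 4)*(k - 3)*(k - 1)*(k + 3)*(k + 2)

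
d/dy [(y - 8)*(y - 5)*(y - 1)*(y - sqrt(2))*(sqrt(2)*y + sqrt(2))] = 5*sqrt(2)*y^4 - 52*sqrt(2)*y^3 - 8*y^3 + 78*y^2 + 117*sqrt(2)*y^2 - 156*y + 26*sqrt(2)*y - 40*sqrt(2) - 26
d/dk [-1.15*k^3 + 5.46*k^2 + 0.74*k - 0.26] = -3.45*k^2 + 10.92*k + 0.74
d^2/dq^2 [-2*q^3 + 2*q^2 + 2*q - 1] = 4 - 12*q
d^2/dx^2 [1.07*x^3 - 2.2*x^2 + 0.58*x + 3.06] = 6.42*x - 4.4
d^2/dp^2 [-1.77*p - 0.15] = 0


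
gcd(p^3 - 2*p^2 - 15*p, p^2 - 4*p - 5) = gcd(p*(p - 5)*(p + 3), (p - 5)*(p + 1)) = p - 5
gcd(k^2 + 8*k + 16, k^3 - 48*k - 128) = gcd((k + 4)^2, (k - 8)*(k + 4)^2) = k^2 + 8*k + 16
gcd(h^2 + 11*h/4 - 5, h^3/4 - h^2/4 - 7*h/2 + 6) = h + 4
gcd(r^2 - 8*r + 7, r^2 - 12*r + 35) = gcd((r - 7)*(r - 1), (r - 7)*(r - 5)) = r - 7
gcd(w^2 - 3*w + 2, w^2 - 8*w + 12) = w - 2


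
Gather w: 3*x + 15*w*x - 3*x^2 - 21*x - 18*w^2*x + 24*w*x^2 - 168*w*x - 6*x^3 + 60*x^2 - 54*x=-18*w^2*x + w*(24*x^2 - 153*x) - 6*x^3 + 57*x^2 - 72*x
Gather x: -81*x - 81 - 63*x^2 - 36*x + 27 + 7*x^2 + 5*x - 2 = -56*x^2 - 112*x - 56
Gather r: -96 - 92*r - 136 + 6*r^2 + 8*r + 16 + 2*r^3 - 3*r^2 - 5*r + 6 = 2*r^3 + 3*r^2 - 89*r - 210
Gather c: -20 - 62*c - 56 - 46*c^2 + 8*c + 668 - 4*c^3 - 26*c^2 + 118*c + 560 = -4*c^3 - 72*c^2 + 64*c + 1152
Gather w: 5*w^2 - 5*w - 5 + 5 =5*w^2 - 5*w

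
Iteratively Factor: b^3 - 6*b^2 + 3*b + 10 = (b - 2)*(b^2 - 4*b - 5) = (b - 2)*(b + 1)*(b - 5)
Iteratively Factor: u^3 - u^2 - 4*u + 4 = (u - 2)*(u^2 + u - 2) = (u - 2)*(u - 1)*(u + 2)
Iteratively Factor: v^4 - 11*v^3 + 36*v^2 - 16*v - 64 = (v - 4)*(v^3 - 7*v^2 + 8*v + 16) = (v - 4)^2*(v^2 - 3*v - 4) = (v - 4)^2*(v + 1)*(v - 4)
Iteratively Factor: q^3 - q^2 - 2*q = (q + 1)*(q^2 - 2*q) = q*(q + 1)*(q - 2)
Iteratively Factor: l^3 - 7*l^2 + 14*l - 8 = (l - 1)*(l^2 - 6*l + 8) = (l - 2)*(l - 1)*(l - 4)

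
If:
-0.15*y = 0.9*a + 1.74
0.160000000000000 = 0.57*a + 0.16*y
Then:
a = -5.17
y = 19.42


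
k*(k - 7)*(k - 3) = k^3 - 10*k^2 + 21*k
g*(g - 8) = g^2 - 8*g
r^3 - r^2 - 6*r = r*(r - 3)*(r + 2)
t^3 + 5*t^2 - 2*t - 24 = (t - 2)*(t + 3)*(t + 4)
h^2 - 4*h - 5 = (h - 5)*(h + 1)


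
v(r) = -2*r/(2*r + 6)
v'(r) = 4*r/(2*r + 6)^2 - 2/(2*r + 6)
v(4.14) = -0.58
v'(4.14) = -0.06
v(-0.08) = 0.03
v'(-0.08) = -0.35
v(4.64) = -0.61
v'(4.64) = -0.05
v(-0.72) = 0.32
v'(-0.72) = -0.58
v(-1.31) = 0.78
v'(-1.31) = -1.05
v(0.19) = -0.06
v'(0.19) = -0.29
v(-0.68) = 0.29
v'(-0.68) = -0.56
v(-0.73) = 0.32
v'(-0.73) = -0.58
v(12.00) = -0.80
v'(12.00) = -0.01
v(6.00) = -0.67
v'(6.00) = -0.04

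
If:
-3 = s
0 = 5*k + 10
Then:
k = -2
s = -3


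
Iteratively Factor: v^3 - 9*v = (v + 3)*(v^2 - 3*v) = v*(v + 3)*(v - 3)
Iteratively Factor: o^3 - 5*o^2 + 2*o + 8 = (o - 2)*(o^2 - 3*o - 4) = (o - 2)*(o + 1)*(o - 4)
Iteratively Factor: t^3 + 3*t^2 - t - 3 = (t + 1)*(t^2 + 2*t - 3) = (t + 1)*(t + 3)*(t - 1)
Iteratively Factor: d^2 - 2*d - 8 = (d + 2)*(d - 4)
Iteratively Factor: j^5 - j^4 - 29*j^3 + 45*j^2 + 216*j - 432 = (j - 3)*(j^4 + 2*j^3 - 23*j^2 - 24*j + 144) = (j - 3)*(j + 4)*(j^3 - 2*j^2 - 15*j + 36) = (j - 3)*(j + 4)^2*(j^2 - 6*j + 9) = (j - 3)^2*(j + 4)^2*(j - 3)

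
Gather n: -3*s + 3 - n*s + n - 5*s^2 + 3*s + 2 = n*(1 - s) - 5*s^2 + 5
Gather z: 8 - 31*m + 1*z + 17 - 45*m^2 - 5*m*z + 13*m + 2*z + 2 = -45*m^2 - 18*m + z*(3 - 5*m) + 27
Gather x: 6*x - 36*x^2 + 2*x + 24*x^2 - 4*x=-12*x^2 + 4*x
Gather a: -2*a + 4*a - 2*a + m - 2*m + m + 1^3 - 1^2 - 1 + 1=0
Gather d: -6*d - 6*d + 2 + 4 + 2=8 - 12*d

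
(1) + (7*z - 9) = 7*z - 8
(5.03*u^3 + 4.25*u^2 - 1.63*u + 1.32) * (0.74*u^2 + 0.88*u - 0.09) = 3.7222*u^5 + 7.5714*u^4 + 2.0811*u^3 - 0.8401*u^2 + 1.3083*u - 0.1188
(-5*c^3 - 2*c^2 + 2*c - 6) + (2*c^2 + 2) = -5*c^3 + 2*c - 4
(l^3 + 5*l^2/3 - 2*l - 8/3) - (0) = l^3 + 5*l^2/3 - 2*l - 8/3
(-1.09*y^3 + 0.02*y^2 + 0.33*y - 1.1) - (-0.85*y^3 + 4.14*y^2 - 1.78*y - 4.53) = -0.24*y^3 - 4.12*y^2 + 2.11*y + 3.43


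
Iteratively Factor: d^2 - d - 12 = (d + 3)*(d - 4)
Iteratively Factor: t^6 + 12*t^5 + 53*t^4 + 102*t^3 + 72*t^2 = (t + 4)*(t^5 + 8*t^4 + 21*t^3 + 18*t^2) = (t + 3)*(t + 4)*(t^4 + 5*t^3 + 6*t^2) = t*(t + 3)*(t + 4)*(t^3 + 5*t^2 + 6*t) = t*(t + 3)^2*(t + 4)*(t^2 + 2*t) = t*(t + 2)*(t + 3)^2*(t + 4)*(t)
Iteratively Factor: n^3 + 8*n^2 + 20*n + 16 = (n + 4)*(n^2 + 4*n + 4) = (n + 2)*(n + 4)*(n + 2)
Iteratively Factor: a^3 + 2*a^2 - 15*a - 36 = (a + 3)*(a^2 - a - 12) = (a + 3)^2*(a - 4)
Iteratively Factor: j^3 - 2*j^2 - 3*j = (j + 1)*(j^2 - 3*j) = j*(j + 1)*(j - 3)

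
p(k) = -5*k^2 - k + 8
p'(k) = -10*k - 1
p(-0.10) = 8.05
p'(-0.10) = 0.00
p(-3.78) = -59.66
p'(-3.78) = 36.80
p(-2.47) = -20.03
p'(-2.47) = 23.70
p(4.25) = -86.56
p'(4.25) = -43.50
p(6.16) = -187.89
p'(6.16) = -62.60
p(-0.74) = 6.00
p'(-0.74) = 6.40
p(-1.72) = -5.07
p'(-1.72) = 16.20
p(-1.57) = -2.75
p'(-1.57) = 14.70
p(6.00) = -178.00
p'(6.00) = -61.00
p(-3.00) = -34.00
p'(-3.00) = 29.00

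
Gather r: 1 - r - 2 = -r - 1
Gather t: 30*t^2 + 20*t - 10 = 30*t^2 + 20*t - 10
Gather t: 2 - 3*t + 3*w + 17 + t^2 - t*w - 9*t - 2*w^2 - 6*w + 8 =t^2 + t*(-w - 12) - 2*w^2 - 3*w + 27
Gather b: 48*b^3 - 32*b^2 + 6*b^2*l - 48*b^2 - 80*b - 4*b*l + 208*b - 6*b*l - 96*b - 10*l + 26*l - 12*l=48*b^3 + b^2*(6*l - 80) + b*(32 - 10*l) + 4*l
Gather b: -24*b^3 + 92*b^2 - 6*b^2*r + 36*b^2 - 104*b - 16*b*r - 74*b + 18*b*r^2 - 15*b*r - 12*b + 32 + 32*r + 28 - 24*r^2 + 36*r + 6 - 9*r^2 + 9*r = -24*b^3 + b^2*(128 - 6*r) + b*(18*r^2 - 31*r - 190) - 33*r^2 + 77*r + 66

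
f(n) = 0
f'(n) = 0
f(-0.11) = 0.00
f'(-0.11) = 0.00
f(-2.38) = 0.00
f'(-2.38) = 0.00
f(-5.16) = 0.00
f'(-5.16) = 0.00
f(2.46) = 0.00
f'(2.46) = 0.00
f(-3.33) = 0.00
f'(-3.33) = 0.00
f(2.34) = 0.00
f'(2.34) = 0.00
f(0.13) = 0.00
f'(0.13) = 0.00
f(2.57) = 0.00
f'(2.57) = 0.00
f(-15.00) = 0.00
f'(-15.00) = 0.00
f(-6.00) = 0.00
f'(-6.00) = 0.00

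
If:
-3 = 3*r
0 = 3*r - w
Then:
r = -1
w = -3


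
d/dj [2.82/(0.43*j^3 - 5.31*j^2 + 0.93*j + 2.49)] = (-3.6378*j^2 + 29.9484*j - 2.6226)/(0.43*j^3 - 5.31*j^2 + 0.93*j + 2.49)^2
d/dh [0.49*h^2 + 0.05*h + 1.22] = 0.98*h + 0.05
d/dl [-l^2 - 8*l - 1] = -2*l - 8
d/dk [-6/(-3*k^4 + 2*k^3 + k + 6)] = 6*(-12*k^3 + 6*k^2 + 1)/(-3*k^4 + 2*k^3 + k + 6)^2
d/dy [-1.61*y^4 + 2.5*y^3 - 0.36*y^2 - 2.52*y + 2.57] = -6.44*y^3 + 7.5*y^2 - 0.72*y - 2.52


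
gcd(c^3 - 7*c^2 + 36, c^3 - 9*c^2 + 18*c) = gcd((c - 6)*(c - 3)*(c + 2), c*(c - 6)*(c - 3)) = c^2 - 9*c + 18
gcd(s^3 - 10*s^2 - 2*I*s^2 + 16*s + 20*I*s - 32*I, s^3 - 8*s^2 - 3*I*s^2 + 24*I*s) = s - 8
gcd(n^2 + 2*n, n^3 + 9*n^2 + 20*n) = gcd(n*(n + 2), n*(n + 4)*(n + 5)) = n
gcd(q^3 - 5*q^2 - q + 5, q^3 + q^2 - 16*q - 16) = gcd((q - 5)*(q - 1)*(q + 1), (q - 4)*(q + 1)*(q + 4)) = q + 1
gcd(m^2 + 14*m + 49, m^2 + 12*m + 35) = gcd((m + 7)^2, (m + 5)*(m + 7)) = m + 7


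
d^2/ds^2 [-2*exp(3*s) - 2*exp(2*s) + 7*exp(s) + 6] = (-18*exp(2*s) - 8*exp(s) + 7)*exp(s)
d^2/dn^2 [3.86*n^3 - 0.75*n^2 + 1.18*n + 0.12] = 23.16*n - 1.5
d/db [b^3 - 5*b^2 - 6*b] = 3*b^2 - 10*b - 6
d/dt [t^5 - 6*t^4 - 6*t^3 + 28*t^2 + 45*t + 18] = 5*t^4 - 24*t^3 - 18*t^2 + 56*t + 45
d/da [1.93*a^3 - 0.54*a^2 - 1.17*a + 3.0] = 5.79*a^2 - 1.08*a - 1.17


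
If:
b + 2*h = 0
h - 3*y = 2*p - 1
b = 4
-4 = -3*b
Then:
No Solution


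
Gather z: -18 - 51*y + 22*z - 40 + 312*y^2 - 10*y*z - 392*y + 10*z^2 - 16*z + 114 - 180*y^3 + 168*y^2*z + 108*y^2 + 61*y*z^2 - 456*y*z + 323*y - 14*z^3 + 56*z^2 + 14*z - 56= -180*y^3 + 420*y^2 - 120*y - 14*z^3 + z^2*(61*y + 66) + z*(168*y^2 - 466*y + 20)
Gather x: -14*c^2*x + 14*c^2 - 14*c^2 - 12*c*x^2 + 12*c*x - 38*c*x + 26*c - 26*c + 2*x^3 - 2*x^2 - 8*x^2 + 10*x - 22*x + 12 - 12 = 2*x^3 + x^2*(-12*c - 10) + x*(-14*c^2 - 26*c - 12)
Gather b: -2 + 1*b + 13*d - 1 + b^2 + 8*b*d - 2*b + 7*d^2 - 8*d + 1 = b^2 + b*(8*d - 1) + 7*d^2 + 5*d - 2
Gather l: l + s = l + s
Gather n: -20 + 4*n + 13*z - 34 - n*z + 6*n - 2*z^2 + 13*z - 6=n*(10 - z) - 2*z^2 + 26*z - 60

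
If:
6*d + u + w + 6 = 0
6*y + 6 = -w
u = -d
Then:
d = 6*y/5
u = -6*y/5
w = -6*y - 6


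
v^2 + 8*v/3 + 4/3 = (v + 2/3)*(v + 2)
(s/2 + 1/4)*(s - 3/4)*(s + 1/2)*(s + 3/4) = s^4/2 + s^3/2 - 5*s^2/32 - 9*s/32 - 9/128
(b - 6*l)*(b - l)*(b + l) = b^3 - 6*b^2*l - b*l^2 + 6*l^3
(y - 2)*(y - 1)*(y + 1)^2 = y^4 - y^3 - 3*y^2 + y + 2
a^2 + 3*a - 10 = (a - 2)*(a + 5)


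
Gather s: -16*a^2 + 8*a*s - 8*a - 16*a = -16*a^2 + 8*a*s - 24*a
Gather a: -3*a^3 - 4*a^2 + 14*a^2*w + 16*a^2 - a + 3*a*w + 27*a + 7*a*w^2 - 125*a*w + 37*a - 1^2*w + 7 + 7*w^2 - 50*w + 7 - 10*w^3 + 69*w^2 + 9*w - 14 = -3*a^3 + a^2*(14*w + 12) + a*(7*w^2 - 122*w + 63) - 10*w^3 + 76*w^2 - 42*w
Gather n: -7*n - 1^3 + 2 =1 - 7*n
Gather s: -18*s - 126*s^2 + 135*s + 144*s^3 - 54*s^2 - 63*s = 144*s^3 - 180*s^2 + 54*s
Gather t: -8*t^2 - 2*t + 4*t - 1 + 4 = -8*t^2 + 2*t + 3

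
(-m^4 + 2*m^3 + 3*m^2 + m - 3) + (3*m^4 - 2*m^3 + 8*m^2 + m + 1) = 2*m^4 + 11*m^2 + 2*m - 2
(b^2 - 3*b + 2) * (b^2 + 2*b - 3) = b^4 - b^3 - 7*b^2 + 13*b - 6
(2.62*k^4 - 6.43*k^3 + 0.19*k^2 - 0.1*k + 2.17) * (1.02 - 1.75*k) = -4.585*k^5 + 13.9249*k^4 - 6.8911*k^3 + 0.3688*k^2 - 3.8995*k + 2.2134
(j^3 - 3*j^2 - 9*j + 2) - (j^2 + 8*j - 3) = j^3 - 4*j^2 - 17*j + 5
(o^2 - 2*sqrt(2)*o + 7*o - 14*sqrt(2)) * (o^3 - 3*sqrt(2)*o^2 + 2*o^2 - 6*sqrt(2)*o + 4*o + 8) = o^5 - 5*sqrt(2)*o^4 + 9*o^4 - 45*sqrt(2)*o^3 + 30*o^3 - 78*sqrt(2)*o^2 + 144*o^2 - 72*sqrt(2)*o + 224*o - 112*sqrt(2)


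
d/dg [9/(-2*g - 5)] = 18/(2*g + 5)^2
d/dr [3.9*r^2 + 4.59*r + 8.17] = 7.8*r + 4.59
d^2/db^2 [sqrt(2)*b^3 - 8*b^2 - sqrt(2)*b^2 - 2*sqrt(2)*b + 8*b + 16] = 6*sqrt(2)*b - 16 - 2*sqrt(2)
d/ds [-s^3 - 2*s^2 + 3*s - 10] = -3*s^2 - 4*s + 3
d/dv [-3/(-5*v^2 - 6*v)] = 6*(-5*v - 3)/(v^2*(5*v + 6)^2)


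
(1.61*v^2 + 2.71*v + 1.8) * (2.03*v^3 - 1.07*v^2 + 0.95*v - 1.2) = 3.2683*v^5 + 3.7786*v^4 + 2.2838*v^3 - 1.2835*v^2 - 1.542*v - 2.16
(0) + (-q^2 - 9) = -q^2 - 9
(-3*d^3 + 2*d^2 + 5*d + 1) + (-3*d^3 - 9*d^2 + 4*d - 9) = -6*d^3 - 7*d^2 + 9*d - 8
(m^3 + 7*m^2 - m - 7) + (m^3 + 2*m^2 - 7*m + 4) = 2*m^3 + 9*m^2 - 8*m - 3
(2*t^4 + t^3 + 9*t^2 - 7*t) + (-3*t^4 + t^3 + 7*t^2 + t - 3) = -t^4 + 2*t^3 + 16*t^2 - 6*t - 3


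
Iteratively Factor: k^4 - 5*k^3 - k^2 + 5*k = (k + 1)*(k^3 - 6*k^2 + 5*k) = (k - 5)*(k + 1)*(k^2 - k) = k*(k - 5)*(k + 1)*(k - 1)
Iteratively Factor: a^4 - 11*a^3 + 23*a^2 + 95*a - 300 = (a + 3)*(a^3 - 14*a^2 + 65*a - 100) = (a - 4)*(a + 3)*(a^2 - 10*a + 25) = (a - 5)*(a - 4)*(a + 3)*(a - 5)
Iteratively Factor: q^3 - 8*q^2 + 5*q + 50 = (q - 5)*(q^2 - 3*q - 10) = (q - 5)*(q + 2)*(q - 5)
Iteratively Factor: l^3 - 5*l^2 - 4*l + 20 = (l - 5)*(l^2 - 4) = (l - 5)*(l - 2)*(l + 2)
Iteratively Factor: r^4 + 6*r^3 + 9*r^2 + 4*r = (r + 1)*(r^3 + 5*r^2 + 4*r) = (r + 1)^2*(r^2 + 4*r) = r*(r + 1)^2*(r + 4)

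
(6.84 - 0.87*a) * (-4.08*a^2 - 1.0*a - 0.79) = 3.5496*a^3 - 27.0372*a^2 - 6.1527*a - 5.4036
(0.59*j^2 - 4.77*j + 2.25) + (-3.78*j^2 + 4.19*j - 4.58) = -3.19*j^2 - 0.579999999999999*j - 2.33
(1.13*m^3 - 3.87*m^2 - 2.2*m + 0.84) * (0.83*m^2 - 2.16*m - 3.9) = 0.9379*m^5 - 5.6529*m^4 + 2.1262*m^3 + 20.5422*m^2 + 6.7656*m - 3.276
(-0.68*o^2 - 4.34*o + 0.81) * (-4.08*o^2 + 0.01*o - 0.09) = 2.7744*o^4 + 17.7004*o^3 - 3.287*o^2 + 0.3987*o - 0.0729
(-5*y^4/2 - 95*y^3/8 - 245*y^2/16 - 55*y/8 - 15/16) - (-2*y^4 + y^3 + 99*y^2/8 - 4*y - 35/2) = -y^4/2 - 103*y^3/8 - 443*y^2/16 - 23*y/8 + 265/16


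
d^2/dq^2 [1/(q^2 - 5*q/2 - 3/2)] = 4*(4*q^2 - 10*q - (4*q - 5)^2 - 6)/(-2*q^2 + 5*q + 3)^3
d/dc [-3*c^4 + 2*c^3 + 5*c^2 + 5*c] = -12*c^3 + 6*c^2 + 10*c + 5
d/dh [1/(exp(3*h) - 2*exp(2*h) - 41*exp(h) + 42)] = (-3*exp(2*h) + 4*exp(h) + 41)*exp(h)/(exp(3*h) - 2*exp(2*h) - 41*exp(h) + 42)^2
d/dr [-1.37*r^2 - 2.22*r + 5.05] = -2.74*r - 2.22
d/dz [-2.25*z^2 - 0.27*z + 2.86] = -4.5*z - 0.27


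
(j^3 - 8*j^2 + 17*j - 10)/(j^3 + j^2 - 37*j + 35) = (j - 2)/(j + 7)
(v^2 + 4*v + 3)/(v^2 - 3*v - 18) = (v + 1)/(v - 6)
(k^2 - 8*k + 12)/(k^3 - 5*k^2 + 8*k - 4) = (k - 6)/(k^2 - 3*k + 2)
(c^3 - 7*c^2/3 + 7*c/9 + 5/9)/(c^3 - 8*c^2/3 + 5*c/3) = (c + 1/3)/c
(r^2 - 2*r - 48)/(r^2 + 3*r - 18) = (r - 8)/(r - 3)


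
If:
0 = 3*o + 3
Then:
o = -1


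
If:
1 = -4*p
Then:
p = -1/4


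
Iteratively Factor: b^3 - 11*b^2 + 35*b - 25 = (b - 5)*(b^2 - 6*b + 5) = (b - 5)^2*(b - 1)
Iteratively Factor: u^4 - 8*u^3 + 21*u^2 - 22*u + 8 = (u - 1)*(u^3 - 7*u^2 + 14*u - 8) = (u - 4)*(u - 1)*(u^2 - 3*u + 2) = (u - 4)*(u - 2)*(u - 1)*(u - 1)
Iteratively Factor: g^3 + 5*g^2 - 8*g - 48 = (g + 4)*(g^2 + g - 12) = (g + 4)^2*(g - 3)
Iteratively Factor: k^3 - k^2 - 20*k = (k)*(k^2 - k - 20) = k*(k - 5)*(k + 4)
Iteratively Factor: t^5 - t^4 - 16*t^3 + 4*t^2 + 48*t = (t + 3)*(t^4 - 4*t^3 - 4*t^2 + 16*t) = (t - 4)*(t + 3)*(t^3 - 4*t) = t*(t - 4)*(t + 3)*(t^2 - 4) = t*(t - 4)*(t - 2)*(t + 3)*(t + 2)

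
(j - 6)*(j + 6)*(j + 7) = j^3 + 7*j^2 - 36*j - 252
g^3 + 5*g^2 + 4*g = g*(g + 1)*(g + 4)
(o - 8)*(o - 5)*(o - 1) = o^3 - 14*o^2 + 53*o - 40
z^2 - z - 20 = (z - 5)*(z + 4)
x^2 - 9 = (x - 3)*(x + 3)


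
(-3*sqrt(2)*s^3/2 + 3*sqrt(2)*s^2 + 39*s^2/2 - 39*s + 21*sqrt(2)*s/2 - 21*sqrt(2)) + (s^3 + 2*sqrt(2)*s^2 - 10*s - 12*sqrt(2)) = -3*sqrt(2)*s^3/2 + s^3 + 5*sqrt(2)*s^2 + 39*s^2/2 - 49*s + 21*sqrt(2)*s/2 - 33*sqrt(2)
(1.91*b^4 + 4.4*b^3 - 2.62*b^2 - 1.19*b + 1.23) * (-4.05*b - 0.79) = -7.7355*b^5 - 19.3289*b^4 + 7.135*b^3 + 6.8893*b^2 - 4.0414*b - 0.9717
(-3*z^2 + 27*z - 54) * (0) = 0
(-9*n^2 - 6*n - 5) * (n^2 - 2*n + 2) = -9*n^4 + 12*n^3 - 11*n^2 - 2*n - 10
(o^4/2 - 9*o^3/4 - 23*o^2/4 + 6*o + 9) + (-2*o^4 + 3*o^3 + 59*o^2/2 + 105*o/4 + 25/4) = -3*o^4/2 + 3*o^3/4 + 95*o^2/4 + 129*o/4 + 61/4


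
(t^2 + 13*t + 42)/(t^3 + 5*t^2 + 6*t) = (t^2 + 13*t + 42)/(t*(t^2 + 5*t + 6))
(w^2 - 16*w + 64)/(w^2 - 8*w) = (w - 8)/w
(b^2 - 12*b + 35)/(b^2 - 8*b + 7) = (b - 5)/(b - 1)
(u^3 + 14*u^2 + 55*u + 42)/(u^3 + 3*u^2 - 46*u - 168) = (u^2 + 8*u + 7)/(u^2 - 3*u - 28)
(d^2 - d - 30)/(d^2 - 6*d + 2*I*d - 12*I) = (d + 5)/(d + 2*I)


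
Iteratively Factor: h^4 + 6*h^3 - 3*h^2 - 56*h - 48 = (h + 4)*(h^3 + 2*h^2 - 11*h - 12) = (h - 3)*(h + 4)*(h^2 + 5*h + 4) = (h - 3)*(h + 1)*(h + 4)*(h + 4)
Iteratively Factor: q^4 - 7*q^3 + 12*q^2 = (q - 3)*(q^3 - 4*q^2) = (q - 4)*(q - 3)*(q^2) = q*(q - 4)*(q - 3)*(q)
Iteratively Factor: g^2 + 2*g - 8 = (g + 4)*(g - 2)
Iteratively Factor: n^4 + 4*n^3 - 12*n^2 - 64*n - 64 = (n + 2)*(n^3 + 2*n^2 - 16*n - 32) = (n - 4)*(n + 2)*(n^2 + 6*n + 8) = (n - 4)*(n + 2)*(n + 4)*(n + 2)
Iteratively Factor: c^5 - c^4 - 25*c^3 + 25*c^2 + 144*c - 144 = (c + 4)*(c^4 - 5*c^3 - 5*c^2 + 45*c - 36) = (c - 3)*(c + 4)*(c^3 - 2*c^2 - 11*c + 12) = (c - 3)*(c + 3)*(c + 4)*(c^2 - 5*c + 4) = (c - 4)*(c - 3)*(c + 3)*(c + 4)*(c - 1)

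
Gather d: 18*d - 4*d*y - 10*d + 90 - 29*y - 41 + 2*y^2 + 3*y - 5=d*(8 - 4*y) + 2*y^2 - 26*y + 44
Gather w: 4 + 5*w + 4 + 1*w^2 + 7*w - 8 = w^2 + 12*w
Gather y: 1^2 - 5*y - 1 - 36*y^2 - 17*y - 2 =-36*y^2 - 22*y - 2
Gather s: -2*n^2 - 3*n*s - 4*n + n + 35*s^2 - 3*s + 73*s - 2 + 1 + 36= -2*n^2 - 3*n + 35*s^2 + s*(70 - 3*n) + 35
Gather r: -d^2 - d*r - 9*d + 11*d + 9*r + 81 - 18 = -d^2 + 2*d + r*(9 - d) + 63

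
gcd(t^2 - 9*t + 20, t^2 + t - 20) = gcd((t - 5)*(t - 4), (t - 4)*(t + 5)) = t - 4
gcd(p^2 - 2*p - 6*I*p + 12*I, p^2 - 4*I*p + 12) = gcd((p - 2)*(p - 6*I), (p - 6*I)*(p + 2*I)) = p - 6*I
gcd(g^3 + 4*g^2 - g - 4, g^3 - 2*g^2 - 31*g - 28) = g^2 + 5*g + 4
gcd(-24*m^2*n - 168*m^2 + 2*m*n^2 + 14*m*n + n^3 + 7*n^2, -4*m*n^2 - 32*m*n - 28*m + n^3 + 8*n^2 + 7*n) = 4*m*n + 28*m - n^2 - 7*n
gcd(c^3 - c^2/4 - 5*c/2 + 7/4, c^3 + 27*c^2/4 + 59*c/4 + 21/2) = c + 7/4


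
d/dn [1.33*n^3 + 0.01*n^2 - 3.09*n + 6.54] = 3.99*n^2 + 0.02*n - 3.09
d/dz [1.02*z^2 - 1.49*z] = 2.04*z - 1.49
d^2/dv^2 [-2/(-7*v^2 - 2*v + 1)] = 4*(-49*v^2 - 14*v + 4*(7*v + 1)^2 + 7)/(7*v^2 + 2*v - 1)^3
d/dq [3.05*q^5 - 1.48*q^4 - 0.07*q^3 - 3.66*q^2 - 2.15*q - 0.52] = 15.25*q^4 - 5.92*q^3 - 0.21*q^2 - 7.32*q - 2.15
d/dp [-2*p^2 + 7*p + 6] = 7 - 4*p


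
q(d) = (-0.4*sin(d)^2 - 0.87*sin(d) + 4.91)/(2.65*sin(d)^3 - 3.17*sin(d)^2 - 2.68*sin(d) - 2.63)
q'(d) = (-0.8*sin(d)*cos(d) - 0.87*cos(d))/(2.65*sin(d)^3 - 3.17*sin(d)^2 - 2.68*sin(d) - 2.63) + (-7.95*sin(d)^2*cos(d) + 6.34*sin(d)*cos(d) + 2.68*cos(d))*(-0.4*sin(d)^2 - 0.87*sin(d) + 4.91)/(2.65*sin(d)^3 - 3.17*sin(d)^2 - 2.68*sin(d) - 2.63)^2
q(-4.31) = -0.66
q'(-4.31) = -0.19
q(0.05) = -1.76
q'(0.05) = 2.21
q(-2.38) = -1.68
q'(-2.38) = 2.04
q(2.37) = -0.80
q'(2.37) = -0.56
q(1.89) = -0.65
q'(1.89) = -0.14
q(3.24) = -2.08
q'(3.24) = -2.04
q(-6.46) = -2.22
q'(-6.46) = 1.59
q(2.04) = -0.67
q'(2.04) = -0.23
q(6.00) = -2.34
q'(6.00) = 0.58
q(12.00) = -2.09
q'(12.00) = -1.97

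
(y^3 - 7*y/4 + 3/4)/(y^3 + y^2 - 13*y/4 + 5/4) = (2*y + 3)/(2*y + 5)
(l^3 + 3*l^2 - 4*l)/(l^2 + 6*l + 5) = l*(l^2 + 3*l - 4)/(l^2 + 6*l + 5)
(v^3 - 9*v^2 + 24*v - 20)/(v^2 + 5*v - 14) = (v^2 - 7*v + 10)/(v + 7)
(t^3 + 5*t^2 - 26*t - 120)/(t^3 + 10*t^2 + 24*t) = (t - 5)/t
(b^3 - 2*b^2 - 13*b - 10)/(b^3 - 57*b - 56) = (b^2 - 3*b - 10)/(b^2 - b - 56)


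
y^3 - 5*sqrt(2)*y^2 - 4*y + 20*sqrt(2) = (y - 2)*(y + 2)*(y - 5*sqrt(2))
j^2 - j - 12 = (j - 4)*(j + 3)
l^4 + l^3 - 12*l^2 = l^2*(l - 3)*(l + 4)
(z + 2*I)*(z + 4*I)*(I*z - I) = I*z^3 - 6*z^2 - I*z^2 + 6*z - 8*I*z + 8*I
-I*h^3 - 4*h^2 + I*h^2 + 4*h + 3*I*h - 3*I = (h - 3*I)*(h - I)*(-I*h + I)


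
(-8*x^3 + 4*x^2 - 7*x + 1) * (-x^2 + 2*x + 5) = 8*x^5 - 20*x^4 - 25*x^3 + 5*x^2 - 33*x + 5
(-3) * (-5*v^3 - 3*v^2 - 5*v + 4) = 15*v^3 + 9*v^2 + 15*v - 12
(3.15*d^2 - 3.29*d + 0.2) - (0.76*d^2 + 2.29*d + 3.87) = 2.39*d^2 - 5.58*d - 3.67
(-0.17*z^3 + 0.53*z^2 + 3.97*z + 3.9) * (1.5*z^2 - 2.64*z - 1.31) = -0.255*z^5 + 1.2438*z^4 + 4.7785*z^3 - 5.3251*z^2 - 15.4967*z - 5.109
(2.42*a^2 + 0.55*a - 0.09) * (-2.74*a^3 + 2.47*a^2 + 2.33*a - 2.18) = -6.6308*a^5 + 4.4704*a^4 + 7.2437*a^3 - 4.2164*a^2 - 1.4087*a + 0.1962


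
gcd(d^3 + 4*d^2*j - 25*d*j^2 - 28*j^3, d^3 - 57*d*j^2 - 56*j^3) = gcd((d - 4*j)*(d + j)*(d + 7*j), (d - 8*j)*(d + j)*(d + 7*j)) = d^2 + 8*d*j + 7*j^2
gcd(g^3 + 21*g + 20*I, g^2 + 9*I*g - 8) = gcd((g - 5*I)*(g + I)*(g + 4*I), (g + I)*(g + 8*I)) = g + I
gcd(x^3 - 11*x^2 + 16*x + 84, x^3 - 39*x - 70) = x^2 - 5*x - 14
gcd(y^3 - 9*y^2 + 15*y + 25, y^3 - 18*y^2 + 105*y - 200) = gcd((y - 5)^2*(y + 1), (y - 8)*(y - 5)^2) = y^2 - 10*y + 25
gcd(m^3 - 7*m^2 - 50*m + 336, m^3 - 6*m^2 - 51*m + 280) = m^2 - m - 56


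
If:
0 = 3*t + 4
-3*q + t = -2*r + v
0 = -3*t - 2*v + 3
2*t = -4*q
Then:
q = 2/3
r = 41/12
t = -4/3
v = 7/2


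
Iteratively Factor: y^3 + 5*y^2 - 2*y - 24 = (y + 3)*(y^2 + 2*y - 8) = (y + 3)*(y + 4)*(y - 2)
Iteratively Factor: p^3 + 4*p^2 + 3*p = (p + 3)*(p^2 + p) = p*(p + 3)*(p + 1)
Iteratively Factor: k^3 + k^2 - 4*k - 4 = (k - 2)*(k^2 + 3*k + 2) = (k - 2)*(k + 2)*(k + 1)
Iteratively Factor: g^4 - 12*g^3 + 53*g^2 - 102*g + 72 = (g - 3)*(g^3 - 9*g^2 + 26*g - 24) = (g - 4)*(g - 3)*(g^2 - 5*g + 6) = (g - 4)*(g - 3)^2*(g - 2)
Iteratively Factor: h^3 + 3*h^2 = (h)*(h^2 + 3*h) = h*(h + 3)*(h)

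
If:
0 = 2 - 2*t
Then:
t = 1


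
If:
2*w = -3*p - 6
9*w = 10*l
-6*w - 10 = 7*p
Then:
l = 27/10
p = -4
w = 3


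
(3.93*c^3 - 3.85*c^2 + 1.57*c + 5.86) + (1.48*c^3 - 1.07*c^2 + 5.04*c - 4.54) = 5.41*c^3 - 4.92*c^2 + 6.61*c + 1.32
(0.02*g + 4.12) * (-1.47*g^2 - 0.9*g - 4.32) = -0.0294*g^3 - 6.0744*g^2 - 3.7944*g - 17.7984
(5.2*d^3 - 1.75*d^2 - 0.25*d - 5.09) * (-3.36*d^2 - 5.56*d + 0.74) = -17.472*d^5 - 23.032*d^4 + 14.418*d^3 + 17.1974*d^2 + 28.1154*d - 3.7666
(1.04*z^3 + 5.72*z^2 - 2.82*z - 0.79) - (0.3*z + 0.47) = 1.04*z^3 + 5.72*z^2 - 3.12*z - 1.26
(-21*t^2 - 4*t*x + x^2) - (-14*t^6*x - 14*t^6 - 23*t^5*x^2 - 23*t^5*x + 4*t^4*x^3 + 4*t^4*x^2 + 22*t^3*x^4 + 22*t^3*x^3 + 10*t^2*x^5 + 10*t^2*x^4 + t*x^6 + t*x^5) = 14*t^6*x + 14*t^6 + 23*t^5*x^2 + 23*t^5*x - 4*t^4*x^3 - 4*t^4*x^2 - 22*t^3*x^4 - 22*t^3*x^3 - 10*t^2*x^5 - 10*t^2*x^4 - 21*t^2 - t*x^6 - t*x^5 - 4*t*x + x^2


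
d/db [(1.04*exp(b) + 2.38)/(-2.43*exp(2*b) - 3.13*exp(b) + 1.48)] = (2.5272*exp(2*b) + 11.5668*exp(b) + 8.9886)*exp(b)/(5.9049*exp(4*b) + 15.2118*exp(3*b) + 2.6041*exp(2*b) - 9.2648*exp(b) + 2.1904)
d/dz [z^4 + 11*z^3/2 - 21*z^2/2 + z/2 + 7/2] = 4*z^3 + 33*z^2/2 - 21*z + 1/2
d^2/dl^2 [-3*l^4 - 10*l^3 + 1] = 12*l*(-3*l - 5)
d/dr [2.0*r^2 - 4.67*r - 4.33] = 4.0*r - 4.67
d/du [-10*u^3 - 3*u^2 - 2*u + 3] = -30*u^2 - 6*u - 2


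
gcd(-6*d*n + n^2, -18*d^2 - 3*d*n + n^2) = 6*d - n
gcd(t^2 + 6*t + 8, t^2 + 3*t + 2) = t + 2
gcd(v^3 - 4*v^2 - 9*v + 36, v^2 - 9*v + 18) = v - 3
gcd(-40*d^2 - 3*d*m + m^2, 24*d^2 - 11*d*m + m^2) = 8*d - m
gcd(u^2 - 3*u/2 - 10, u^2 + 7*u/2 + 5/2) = u + 5/2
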